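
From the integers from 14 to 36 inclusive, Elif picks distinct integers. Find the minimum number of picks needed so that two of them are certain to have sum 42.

17

Group the elements by complementary pair {x, 42−x}: {14,28}, {15,27}, {16,26}, …, giving 7 two-element pairs, the single value 21 (it cannot pair with itself since the integers are distinct), and 8 integers whose partner 42−x falls outside [14,36].
Pigeonhole: treating each of those 16 groups as a pigeonhole, one can pick one integer per group — 16 integers — with no two summing to 42.
The 17th integer lands in an occupied pair, forcing a sum of 42.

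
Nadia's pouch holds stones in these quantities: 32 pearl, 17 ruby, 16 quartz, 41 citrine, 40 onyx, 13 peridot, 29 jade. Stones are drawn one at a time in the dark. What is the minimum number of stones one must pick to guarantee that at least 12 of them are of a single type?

By the pigeonhole principle, put each drawn stone into a box by type. The largest draw with every box below 12 takes min(count, 11) from each type.
Σ min(cᵢ, 11) = 11 + 11 + 11 + 11 + 11 + 11 + 11 = 77.
Draw number 77 + 1 = 78 must push one box to 12.

78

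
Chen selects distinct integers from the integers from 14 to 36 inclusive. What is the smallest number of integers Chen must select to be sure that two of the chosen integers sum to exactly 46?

15

Group the elements by complementary pair {x, 46−x}: {14,32}, {15,31}, {16,30}, …, giving 9 two-element pairs; the single value 23 (it cannot pair with itself since the integers are distinct); and 4 integers whose partner 46−x falls outside [14,36].
By the pigeonhole principle, treating each of those 14 groups as a pigeonhole, one can pick one integer per group — 14 integers — with no two summing to 46.
The 15th integer lands in an occupied pair, forcing a sum of 46.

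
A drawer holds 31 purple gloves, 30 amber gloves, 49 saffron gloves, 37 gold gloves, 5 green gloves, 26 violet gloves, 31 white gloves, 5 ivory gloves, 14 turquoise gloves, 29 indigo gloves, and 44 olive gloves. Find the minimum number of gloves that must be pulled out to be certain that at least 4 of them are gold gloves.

268

In the worst case for collecting gold gloves, every non-gold glove comes out first.
There are 31 + 30 + 49 + 5 + 26 + 31 + 5 + 14 + 29 + 44 = 264 non-gold gloves altogether.
After those, each further glove must be gold, so 264 + 4 = 268 draws guarantee 4 gold gloves.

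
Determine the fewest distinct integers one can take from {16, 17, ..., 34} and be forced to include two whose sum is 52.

12

A set avoiding the sum 52 can contain at most one of each pair {x, 52−x}, plus the 3 elements whose complement lies outside the range or equal to its own complement.
The integers 16, …, 26 (11 of them) are such a set: any two sum to at least 16+17 = 33 and at most 25+26 = 51 < 52.
Any 12th integer completes one of the 8 pairs, so 12 choices force a sum of 52.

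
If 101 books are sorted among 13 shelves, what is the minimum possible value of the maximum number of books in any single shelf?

8

The 13 shelves are the holes and the 101 books are the pigeons.
If every shelf held at most 7 books, the total would be at most 13 × 7 = 91, which is less than 101.
So some shelf holds at least ⌈101/13⌉ = 8 books.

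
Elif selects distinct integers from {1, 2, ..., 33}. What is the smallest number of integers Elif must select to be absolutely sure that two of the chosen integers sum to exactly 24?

23

A set avoiding the sum 24 can contain at most one of each pair {x, 24−x}, plus the 11 elements whose complement lies outside the range or equal to its own complement.
The integers 12, …, 33 (22 of them) are such a set: any two sum to at least 12+13 = 25 > 24.
Any 23rd integer completes one of the 11 pairs, so 23 choices force a sum of 24.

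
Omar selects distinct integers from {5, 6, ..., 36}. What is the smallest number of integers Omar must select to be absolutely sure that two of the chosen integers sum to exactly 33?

A set avoiding the sum 33 can contain at most one of each pair {x, 33−x}, plus the 8 elements whose complement lies outside the range.
The integers 17, …, 36 (20 of them) are such a set: any two sum to at least 17+18 = 35 > 33.
By pigeonhole, any 21st integer completes one of the 12 pairs, so 21 choices force a sum of 33.

21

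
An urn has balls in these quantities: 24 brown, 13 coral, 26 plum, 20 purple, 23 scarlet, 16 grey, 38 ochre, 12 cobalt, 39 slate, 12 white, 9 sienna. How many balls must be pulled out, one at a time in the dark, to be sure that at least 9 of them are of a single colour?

The 11 colours are the holes; the balls drawn are the pigeons.
To avoid 9 of any one colour, the worst case takes at most 8 of each colour.
That gives 8 + 8 + 8 + 8 + 8 + 8 + 8 + 8 + 8 + 8 + 8 = 88 balls with no colour reaching 9.
The next ball forces some colour to 9, so 88 + 1 = 89.

89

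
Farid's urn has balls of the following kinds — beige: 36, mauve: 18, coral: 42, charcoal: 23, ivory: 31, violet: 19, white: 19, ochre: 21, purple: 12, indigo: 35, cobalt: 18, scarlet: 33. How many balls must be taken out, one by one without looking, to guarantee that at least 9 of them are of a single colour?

97

An adversary could hand out at most 8 balls per colour: 8 + 8 + 8 + 8 + 8 + 8 + 8 + 8 + 8 + 8 + 8 + 8 = 96 balls and still no colour has 9.
One more ball lands in a colour already at 8, so 97 draws are enough and 96 are not.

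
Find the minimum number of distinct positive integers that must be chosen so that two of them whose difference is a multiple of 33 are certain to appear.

34

Integers whose pairwise differences are multiples of 33 are exactly those sharing a remainder mod 33. By pigeonhole, the 33 residue classes mod 33 are the pigeonholes.
With 33 integers one could put 1 in each residue class and have no class reach 2.
The 34th integer pushes some class to 2, so 33·1 + 1 = 34.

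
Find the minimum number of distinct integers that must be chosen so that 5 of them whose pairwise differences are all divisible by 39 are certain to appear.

157

Integers whose pairwise differences are multiples of 39 are exactly those sharing a remainder mod 39. The 39 residue classes mod 39 are the pigeonholes.
With 156 integers one could put 4 in each residue class and have no class reach 5.
The 157th integer pushes some class to 5, so 39·4 + 1 = 157.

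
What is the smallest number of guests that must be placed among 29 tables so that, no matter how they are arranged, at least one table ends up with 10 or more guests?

With 261 guests one could put exactly 9 in each of the 29 tables, and no table would reach 10.
One more guest must land in a table that already has 9, giving it 10.
So 29 × 9 + 1 = 262 guests are required.

262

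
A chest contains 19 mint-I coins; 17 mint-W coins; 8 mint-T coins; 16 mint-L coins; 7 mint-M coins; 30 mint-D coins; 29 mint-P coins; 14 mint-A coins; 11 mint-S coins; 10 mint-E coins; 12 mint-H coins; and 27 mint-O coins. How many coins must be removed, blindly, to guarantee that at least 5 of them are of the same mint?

49

The 12 mints are the holes; the coins drawn are the pigeons.
To avoid 5 of any one mint, the worst case takes at most 4 of each mint.
That gives 4 + 4 + 4 + 4 + 4 + 4 + 4 + 4 + 4 + 4 + 4 + 4 = 48 coins with no mint reaching 5.
The next coin forces some mint to 5, so 48 + 1 = 49.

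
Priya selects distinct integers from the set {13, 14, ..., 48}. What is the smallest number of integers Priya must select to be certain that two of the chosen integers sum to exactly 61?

Group the elements by complementary pair {x, 61−x}: {13,48}, {14,47}, {15,46}, …, giving 18 two-element pairs.
Treating each of those 18 groups as a pigeonhole, one can pick one integer per group — 18 integers — with no two summing to 61.
The 19th integer lands in an occupied pair, forcing a sum of 61.

19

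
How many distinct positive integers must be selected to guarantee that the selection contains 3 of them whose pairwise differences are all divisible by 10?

Integers whose pairwise differences are multiples of 10 are exactly those sharing a remainder mod 10. Pigeonhole: the 10 residue classes mod 10 are the pigeonholes.
With 20 integers one could put 2 in each residue class and have no class reach 3.
The 21st integer pushes some class to 3, so 10·2 + 1 = 21.

21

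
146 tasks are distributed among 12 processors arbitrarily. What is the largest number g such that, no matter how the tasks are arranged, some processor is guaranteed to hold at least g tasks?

13

Pigeonhole: the 12 processors are the holes and the 146 tasks are the pigeons.
If every processor held at most 12 tasks, the total would be at most 12 × 12 = 144, which is less than 146.
So some processor holds at least ⌈146/12⌉ = 13 tasks.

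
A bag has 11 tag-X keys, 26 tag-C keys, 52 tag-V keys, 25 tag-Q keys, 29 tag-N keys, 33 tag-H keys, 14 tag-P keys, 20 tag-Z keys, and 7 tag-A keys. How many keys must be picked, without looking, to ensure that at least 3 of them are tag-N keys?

191

In the worst case for collecting tag-N keys, every non-tag-N key comes out first.
There are 11 + 26 + 52 + 25 + 33 + 14 + 20 + 7 = 188 non-tag-N keys altogether.
After those, each further key must be tag-N, so 188 + 3 = 191 draws guarantee 3 tag-N keys.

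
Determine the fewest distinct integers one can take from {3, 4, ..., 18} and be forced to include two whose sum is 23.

Group the elements by complementary pair {x, 23−x}: {5,18}, {6,17}, {7,16}, …, giving 7 two-element pairs and 2 integers whose partner 23−x falls outside [3,18].
By pigeonhole, treating each of those 9 groups as a pigeonhole, one can pick one integer per group — 9 integers — with no two summing to 23.
The 10th integer lands in an occupied pair, forcing a sum of 23.

10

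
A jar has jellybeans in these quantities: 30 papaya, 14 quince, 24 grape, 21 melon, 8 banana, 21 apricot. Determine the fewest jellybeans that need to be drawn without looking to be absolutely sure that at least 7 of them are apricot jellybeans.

In the worst case for collecting apricot jellybeans, every non-apricot jellybean comes out first.
There are 30 + 14 + 24 + 21 + 8 = 97 non-apricot jellybeans altogether.
After those, each further jellybean must be apricot, so 97 + 7 = 104 draws guarantee 7 apricot jellybeans.

104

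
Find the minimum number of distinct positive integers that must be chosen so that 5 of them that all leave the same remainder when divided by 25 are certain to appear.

101

The 25 residue classes mod 25 are the pigeonholes.
With 100 integers one could put 4 in each residue class and have no class reach 5.
The 101st integer pushes some class to 5, so 25·4 + 1 = 101.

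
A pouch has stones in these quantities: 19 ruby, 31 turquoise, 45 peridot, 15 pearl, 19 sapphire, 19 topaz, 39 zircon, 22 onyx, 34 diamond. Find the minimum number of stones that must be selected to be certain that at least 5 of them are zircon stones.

209

In the worst case for collecting zircon stones, every non-zircon stone comes out first.
There are 19 + 31 + 45 + 15 + 19 + 19 + 22 + 34 = 204 non-zircon stones altogether.
After those, each further stone must be zircon, so 204 + 5 = 209 draws guarantee 5 zircon stones.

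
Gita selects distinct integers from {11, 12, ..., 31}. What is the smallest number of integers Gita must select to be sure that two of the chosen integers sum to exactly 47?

Group the elements by complementary pair {x, 47−x}: {16,31}, {17,30}, {18,29}, …, giving 8 two-element pairs and 5 integers whose partner 47−x falls outside [11,31].
Pigeonhole: treating each of those 13 groups as a pigeonhole, one can pick one integer per group — 13 integers — with no two summing to 47.
The 14th integer lands in an occupied pair, forcing a sum of 47.

14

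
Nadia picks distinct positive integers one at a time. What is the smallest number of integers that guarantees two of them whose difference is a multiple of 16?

Integers whose pairwise differences are multiples of 16 are exactly those sharing a remainder mod 16. The 16 residue classes mod 16 are the pigeonholes.
With 16 integers one could put 1 in each residue class and have no class reach 2.
The 17th integer pushes some class to 2, so 16·1 + 1 = 17.

17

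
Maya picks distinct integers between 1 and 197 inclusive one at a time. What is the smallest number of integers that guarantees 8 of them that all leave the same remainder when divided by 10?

71

By the pigeonhole principle, the 10 residue classes mod 10 are the pigeonholes.
With 70 integers one could put 7 in each residue class and have no class reach 8.
The 71st integer pushes some class to 8, so 10·7 + 1 = 71.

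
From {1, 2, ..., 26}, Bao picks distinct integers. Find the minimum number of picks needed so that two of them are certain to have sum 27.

Two chosen integers sum to 27 exactly when both halves of some pair {x, 27−x} with 1 ≤ x ≤ 27−x ≤ 26 are chosen — 13 such pairs.
Every element belongs to one of those pairs, so the worst case picks one from each: 13 integers.
The 14th integer has to be the second member of some pair, so 13 + 1 = 14.

14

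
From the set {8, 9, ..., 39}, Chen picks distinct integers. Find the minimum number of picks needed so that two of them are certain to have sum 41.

Two chosen integers sum to 41 exactly when both halves of some pair {x, 41−x} with 8 ≤ x ≤ 41−x ≤ 33 are chosen — 13 such pairs.
The remaining 6 elements (those with no distinct partner in range) can never complete a 41-sum, so the worst case takes all of them and one from each pair: 6 + 13 = 19.
The 20th integer has to be the second member of some pair, so 19 + 1 = 20.

20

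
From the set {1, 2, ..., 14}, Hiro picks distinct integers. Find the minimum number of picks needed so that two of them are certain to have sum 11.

10

A set avoiding the sum 11 can contain at most one of each pair {x, 11−x}, plus the 4 elements whose complement lies outside the range.
The integers 6, …, 14 (9 of them) are such a set: any two sum to at least 6+7 = 13 > 11.
Any 10th integer completes one of the 5 pairs, so 10 choices force a sum of 11.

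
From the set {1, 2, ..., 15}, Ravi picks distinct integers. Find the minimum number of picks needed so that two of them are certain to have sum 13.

Two chosen integers sum to 13 exactly when both halves of some pair {x, 13−x} with 1 ≤ x ≤ 13−x ≤ 12 are chosen — 6 such pairs.
The remaining 3 elements (those with no distinct partner in range) can never complete a 13-sum, so the worst case takes all of them and one from each pair: 3 + 6 = 9.
The 10th integer has to be the second member of some pair, so 9 + 1 = 10.

10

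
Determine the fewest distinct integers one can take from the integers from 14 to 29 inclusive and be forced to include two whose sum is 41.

Group the elements by complementary pair {x, 41−x}: {14,27}, {15,26}, {16,25}, …, giving 7 two-element pairs and 2 integers whose partner 41−x falls outside [14,29].
Treating each of those 9 groups as a pigeonhole, one can pick one integer per group — 9 integers — with no two summing to 41.
The 10th integer lands in an occupied pair, forcing a sum of 41.

10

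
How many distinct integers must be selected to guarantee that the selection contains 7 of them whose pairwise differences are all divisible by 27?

Integers whose pairwise differences are multiples of 27 are exactly those sharing a remainder mod 27. By pigeonhole, the 27 residue classes mod 27 are the pigeonholes.
With 162 integers one could put 6 in each residue class and have no class reach 7.
The 163rd integer pushes some class to 7, so 27·6 + 1 = 163.

163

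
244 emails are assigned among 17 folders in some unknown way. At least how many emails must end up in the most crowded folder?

15

The 17 folders are the holes and the 244 emails are the pigeons.
If every folder held at most 14 emails, the total would be at most 17 × 14 = 238, which is less than 244.
So some folder holds at least ⌈244/17⌉ = 15 emails.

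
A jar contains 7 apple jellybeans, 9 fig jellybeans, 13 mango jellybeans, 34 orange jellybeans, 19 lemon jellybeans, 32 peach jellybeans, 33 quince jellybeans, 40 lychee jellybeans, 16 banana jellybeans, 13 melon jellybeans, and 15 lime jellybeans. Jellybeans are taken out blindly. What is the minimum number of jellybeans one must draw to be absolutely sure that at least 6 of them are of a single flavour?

An adversary could hand out at most 5 jellybeans per flavour: 5 + 5 + 5 + 5 + 5 + 5 + 5 + 5 + 5 + 5 + 5 = 55 jellybeans and still no flavour has 6.
By pigeonhole, one more jellybean lands in a flavour already at 5, so 56 draws are enough and 55 are not.

56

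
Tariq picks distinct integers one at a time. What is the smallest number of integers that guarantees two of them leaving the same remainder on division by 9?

The 9 residue classes mod 9 are the pigeonholes.
With 9 integers one could put 1 in each residue class and have no class reach 2.
The 10th integer pushes some class to 2, so 9·1 + 1 = 10.

10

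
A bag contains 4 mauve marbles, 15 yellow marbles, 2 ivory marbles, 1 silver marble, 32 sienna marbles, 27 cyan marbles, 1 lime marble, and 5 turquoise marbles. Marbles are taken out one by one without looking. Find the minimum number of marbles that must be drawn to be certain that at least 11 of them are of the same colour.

44

Put each drawn marble into a box by colour. The largest draw with every box below 11 takes min(count, 10) from each colour; colours with fewer than 10 contribute all they have.
Σ min(cᵢ, 10) = 4 + 10 + 2 + 1 + 10 + 10 + 1 + 5 = 43.
Draw number 43 + 1 = 44 must push one box to 11.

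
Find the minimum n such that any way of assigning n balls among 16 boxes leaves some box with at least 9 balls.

With 128 balls one could put exactly 8 in each of the 16 boxes, and no box would reach 9.
Pigeonhole: one more ball must land in a box that already has 8, giving it 9.
So 16 × 8 + 1 = 129 balls are required.

129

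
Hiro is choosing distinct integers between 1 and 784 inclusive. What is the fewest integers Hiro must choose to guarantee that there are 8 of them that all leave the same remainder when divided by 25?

The 25 residue classes mod 25 are the pigeonholes.
With 175 integers one could put 7 in each residue class and have no class reach 8.
The 176th integer pushes some class to 8, so 25·7 + 1 = 176.

176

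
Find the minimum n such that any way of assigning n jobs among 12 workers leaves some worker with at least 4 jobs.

With 36 jobs one could put exactly 3 in each of the 12 workers, and no worker would reach 4.
One more job must land in a worker that already has 3, giving it 4.
So 12 × 3 + 1 = 37 jobs are required.

37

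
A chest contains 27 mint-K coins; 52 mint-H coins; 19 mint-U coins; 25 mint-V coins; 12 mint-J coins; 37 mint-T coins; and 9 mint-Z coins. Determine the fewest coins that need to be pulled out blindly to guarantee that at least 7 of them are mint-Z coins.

In the worst case for collecting mint-Z coins, every non-mint-Z coin comes out first.
There are 27 + 52 + 19 + 25 + 12 + 37 = 172 non-mint-Z coins altogether.
After those, each further coin must be mint-Z, so 172 + 7 = 179 draws guarantee 7 mint-Z coins.

179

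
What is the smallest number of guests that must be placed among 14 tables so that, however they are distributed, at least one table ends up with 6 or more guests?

With 70 guests one could put exactly 5 in each of the 14 tables, and no table would reach 6.
Pigeonhole: one more guest must land in a table that already has 5, giving it 6.
So 14 × 5 + 1 = 71 guests are required.

71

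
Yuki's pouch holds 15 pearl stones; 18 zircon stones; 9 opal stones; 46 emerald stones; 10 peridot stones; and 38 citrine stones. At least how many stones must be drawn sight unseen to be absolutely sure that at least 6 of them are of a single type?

31

By the pigeonhole principle, the 6 types are the holes; the stones drawn are the pigeons.
To avoid 6 of any one type, the worst case takes at most 5 of each type.
That gives 5 + 5 + 5 + 5 + 5 + 5 = 30 stones with no type reaching 6.
The next stone forces some type to 6, so 30 + 1 = 31.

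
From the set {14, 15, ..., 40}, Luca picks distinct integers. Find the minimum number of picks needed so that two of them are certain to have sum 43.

20

Group the elements by complementary pair {x, 43−x}: {14,29}, {15,28}, {16,27}, …, giving 8 two-element pairs and 11 integers whose partner 43−x falls outside [14,40].
Treating each of those 19 groups as a pigeonhole, one can pick one integer per group — 19 integers — with no two summing to 43.
The 20th integer lands in an occupied pair, forcing a sum of 43.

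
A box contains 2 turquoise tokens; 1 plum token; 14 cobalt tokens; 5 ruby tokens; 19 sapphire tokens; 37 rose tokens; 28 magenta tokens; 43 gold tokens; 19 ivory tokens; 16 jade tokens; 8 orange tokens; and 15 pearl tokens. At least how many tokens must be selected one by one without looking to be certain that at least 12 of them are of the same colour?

105

By the pigeonhole principle, the 12 colours are the holes; the tokens drawn are the pigeons.
To avoid 12 of any one colour, the worst case takes at most 11 of each colour, or every token of a colour that has fewer than 11.
That gives 2 + 1 + 11 + 5 + 11 + 11 + 11 + 11 + 11 + 11 + 8 + 11 = 104 tokens with no colour reaching 12.
The next token forces some colour to 12, so 104 + 1 = 105.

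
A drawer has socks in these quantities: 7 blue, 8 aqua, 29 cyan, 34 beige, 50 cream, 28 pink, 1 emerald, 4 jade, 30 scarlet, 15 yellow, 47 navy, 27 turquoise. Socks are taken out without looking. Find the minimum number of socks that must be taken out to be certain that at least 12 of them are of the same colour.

109

Pigeonhole: put each drawn sock into a box by colour. The largest draw with every box below 12 takes min(count, 11) from each colour; colours with fewer than 11 contribute all they have.
Σ min(cᵢ, 11) = 7 + 8 + 11 + 11 + 11 + 11 + 1 + 4 + 11 + 11 + 11 + 11 = 108.
Draw number 108 + 1 = 109 must push one box to 12.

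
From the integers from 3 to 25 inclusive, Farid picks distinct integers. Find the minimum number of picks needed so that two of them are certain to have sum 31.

Two chosen integers sum to 31 exactly when both halves of some pair {x, 31−x} with 6 ≤ x ≤ 31−x ≤ 25 are chosen — 10 such pairs.
The remaining 3 elements (those with no distinct partner in range) can never complete a 31-sum, so the worst case takes all of them and one from each pair: 3 + 10 = 13.
By pigeonhole, the 14th integer has to be the second member of some pair, so 13 + 1 = 14.

14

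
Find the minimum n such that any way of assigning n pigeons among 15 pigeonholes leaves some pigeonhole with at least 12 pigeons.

166

With 165 pigeons one could put exactly 11 in each of the 15 pigeonholes, and no pigeonhole would reach 12.
By the pigeonhole principle, one more pigeon must land in a pigeonhole that already has 11, giving it 12.
So 15 × 11 + 1 = 166 pigeons are required.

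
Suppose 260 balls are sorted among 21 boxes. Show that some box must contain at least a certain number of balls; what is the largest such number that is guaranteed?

The 21 boxes are the holes and the 260 balls are the pigeons.
If every box held at most 12 balls, the total would be at most 21 × 12 = 252, which is less than 260.
So some box holds at least ⌈260/21⌉ = 13 balls.

13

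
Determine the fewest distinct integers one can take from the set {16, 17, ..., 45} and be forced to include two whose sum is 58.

18

Two chosen integers sum to 58 exactly when both halves of some pair {x, 58−x} with 16 ≤ x ≤ 58−x ≤ 42 are chosen — 13 such pairs.
The remaining 4 elements (those with no distinct partner in range) can never complete a 58-sum, so the worst case takes all of them and one from each pair: 4 + 13 = 17.
By pigeonhole, the 18th integer has to be the second member of some pair, so 17 + 1 = 18.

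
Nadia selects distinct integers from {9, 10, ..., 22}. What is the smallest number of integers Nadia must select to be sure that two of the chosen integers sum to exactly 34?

Group the elements by complementary pair {x, 34−x}: {12,22}, {13,21}, {14,20}, …, giving 5 two-element pairs; the single value 17 (it cannot pair with itself since the integers are distinct); and 3 integers whose partner 34−x falls outside [9,22].
Treating each of those 9 groups as a pigeonhole, one can pick one integer per group — 9 integers — with no two summing to 34.
The 10th integer lands in an occupied pair, forcing a sum of 34.

10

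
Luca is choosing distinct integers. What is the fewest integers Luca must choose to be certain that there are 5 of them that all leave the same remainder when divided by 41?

By pigeonhole, the 41 residue classes mod 41 are the pigeonholes.
With 164 integers one could put 4 in each residue class and have no class reach 5.
The 165th integer pushes some class to 5, so 41·4 + 1 = 165.

165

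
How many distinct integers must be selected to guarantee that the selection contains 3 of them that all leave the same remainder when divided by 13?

27

Pigeonhole: the 13 residue classes mod 13 are the pigeonholes.
With 26 integers one could put 2 in each residue class and have no class reach 3.
The 27th integer pushes some class to 3, so 13·2 + 1 = 27.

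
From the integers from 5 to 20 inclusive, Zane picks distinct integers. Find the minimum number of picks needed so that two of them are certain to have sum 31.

12

Two chosen integers sum to 31 exactly when both halves of some pair {x, 31−x} with 11 ≤ x ≤ 31−x ≤ 20 are chosen — 5 such pairs.
The remaining 6 elements (those with no distinct partner in range) can never complete a 31-sum, so the worst case takes all of them and one from each pair: 6 + 5 = 11.
By pigeonhole, the 12th integer has to be the second member of some pair, so 11 + 1 = 12.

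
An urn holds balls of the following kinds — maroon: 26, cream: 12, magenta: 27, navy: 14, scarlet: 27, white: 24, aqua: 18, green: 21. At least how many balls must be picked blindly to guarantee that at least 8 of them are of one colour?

57

By the pigeonhole principle, the 8 colours are the holes; the balls drawn are the pigeons.
To avoid 8 of any one colour, the worst case takes at most 7 of each colour.
That gives 7 + 7 + 7 + 7 + 7 + 7 + 7 + 7 = 56 balls with no colour reaching 8.
The next ball forces some colour to 8, so 56 + 1 = 57.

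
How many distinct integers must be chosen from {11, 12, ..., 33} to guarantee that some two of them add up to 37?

A set avoiding the sum 37 can contain at most one of each pair {x, 37−x}, plus the 7 elements whose complement lies outside the range.
The integers 19, …, 33 (15 of them) are such a set: any two sum to at least 19+20 = 39 > 37.
By pigeonhole, any 16th integer completes one of the 8 pairs, so 16 choices force a sum of 37.

16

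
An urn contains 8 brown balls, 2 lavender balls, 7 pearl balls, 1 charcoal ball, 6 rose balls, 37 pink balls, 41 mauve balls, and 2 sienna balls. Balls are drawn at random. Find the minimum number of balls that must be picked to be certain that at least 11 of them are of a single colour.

47

An adversary could hand out at most 10 balls per colour (6 colours run out sooner): 8 + 2 + 7 + 1 + 6 + 10 + 10 + 2 = 46 balls and still no colour has 11.
One more ball lands in a colour already at 10, so 47 draws are enough and 46 are not.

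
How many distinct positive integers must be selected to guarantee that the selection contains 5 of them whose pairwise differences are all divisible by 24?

97

Integers whose pairwise differences are multiples of 24 are exactly those sharing a remainder mod 24. The 24 residue classes mod 24 are the pigeonholes.
With 96 integers one could put 4 in each residue class and have no class reach 5.
The 97th integer pushes some class to 5, so 24·4 + 1 = 97.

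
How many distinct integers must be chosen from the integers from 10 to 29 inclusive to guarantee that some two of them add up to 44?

14

A set avoiding the sum 44 can contain at most one of each pair {x, 44−x}, plus the 6 elements whose complement lies outside the range or equal to its own complement.
The integers 10, …, 22 (13 of them) are such a set: any two sum to at least 10+11 = 21 and at most 21+22 = 43 < 44.
Any 14th integer completes one of the 7 pairs, so 14 choices force a sum of 44.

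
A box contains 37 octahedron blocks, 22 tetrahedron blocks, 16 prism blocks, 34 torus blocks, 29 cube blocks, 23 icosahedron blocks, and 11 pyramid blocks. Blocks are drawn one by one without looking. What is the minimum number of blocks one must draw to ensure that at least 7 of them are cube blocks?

In the worst case for collecting cube blocks, every non-cube block comes out first.
There are 37 + 22 + 16 + 34 + 23 + 11 = 143 non-cube blocks altogether.
After those, each further block must be cube, so 143 + 7 = 150 draws guarantee 7 cube blocks.

150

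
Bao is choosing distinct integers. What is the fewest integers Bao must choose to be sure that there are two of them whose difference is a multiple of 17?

18

Integers whose pairwise differences are multiples of 17 are exactly those sharing a remainder mod 17. The 17 residue classes mod 17 are the pigeonholes.
With 17 integers one could put 1 in each residue class and have no class reach 2.
The 18th integer pushes some class to 2, so 17·1 + 1 = 18.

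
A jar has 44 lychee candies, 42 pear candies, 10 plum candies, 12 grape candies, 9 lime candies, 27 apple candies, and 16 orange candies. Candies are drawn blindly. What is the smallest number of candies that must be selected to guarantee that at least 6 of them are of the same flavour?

An adversary could hand out at most 5 candies per flavour: 5 + 5 + 5 + 5 + 5 + 5 + 5 = 35 candies and still no flavour has 6.
By pigeonhole, one more candy lands in a flavour already at 5, so 36 draws are enough and 35 are not.

36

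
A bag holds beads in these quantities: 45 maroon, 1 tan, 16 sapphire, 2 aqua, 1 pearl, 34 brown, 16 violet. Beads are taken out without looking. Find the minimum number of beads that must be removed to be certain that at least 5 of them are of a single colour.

21

Put each drawn bead into a box by colour. The largest draw with every box below 5 takes min(count, 4) from each colour; colours with fewer than 4 contribute all they have.
Σ min(cᵢ, 4) = 4 + 1 + 4 + 2 + 1 + 4 + 4 = 20.
Draw number 20 + 1 = 21 must push one box to 5.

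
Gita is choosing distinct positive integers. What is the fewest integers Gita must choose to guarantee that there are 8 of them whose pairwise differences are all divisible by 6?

43

Integers whose pairwise differences are multiples of 6 are exactly those sharing a remainder mod 6. The 6 residue classes mod 6 are the pigeonholes.
With 42 integers one could put 7 in each residue class and have no class reach 8.
The 43rd integer pushes some class to 8, so 6·7 + 1 = 43.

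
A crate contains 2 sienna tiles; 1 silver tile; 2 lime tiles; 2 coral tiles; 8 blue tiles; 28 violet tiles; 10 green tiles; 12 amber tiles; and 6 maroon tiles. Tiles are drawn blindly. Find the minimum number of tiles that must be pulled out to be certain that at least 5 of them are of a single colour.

28

By pigeonhole, put each drawn tile into a box by colour. The largest draw with every box below 5 takes min(count, 4) from each colour; colours with fewer than 4 contribute all they have.
Σ min(cᵢ, 4) = 2 + 1 + 2 + 2 + 4 + 4 + 4 + 4 + 4 = 27.
Draw number 27 + 1 = 28 must push one box to 5.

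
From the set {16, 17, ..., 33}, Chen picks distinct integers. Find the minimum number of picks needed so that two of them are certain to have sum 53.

12

A set avoiding the sum 53 can contain at most one of each pair {x, 53−x}, plus the 4 elements whose complement lies outside the range.
The integers 16, …, 26 (11 of them) are such a set: any two sum to at least 16+17 = 33 and at most 25+26 = 51 < 53.
By the pigeonhole principle, any 12th integer completes one of the 7 pairs, so 12 choices force a sum of 53.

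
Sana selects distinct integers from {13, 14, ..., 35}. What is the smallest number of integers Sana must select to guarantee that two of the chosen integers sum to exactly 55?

Group the elements by complementary pair {x, 55−x}: {20,35}, {21,34}, {22,33}, …, giving 8 two-element pairs and 7 integers whose partner 55−x falls outside [13,35].
Treating each of those 15 groups as a pigeonhole, one can pick one integer per group — 15 integers — with no two summing to 55.
The 16th integer lands in an occupied pair, forcing a sum of 55.

16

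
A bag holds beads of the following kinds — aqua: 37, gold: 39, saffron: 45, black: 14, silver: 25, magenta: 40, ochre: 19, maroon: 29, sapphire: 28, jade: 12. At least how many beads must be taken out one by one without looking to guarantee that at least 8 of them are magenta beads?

In the worst case for collecting magenta beads, every non-magenta bead comes out first.
There are 37 + 39 + 45 + 14 + 25 + 19 + 29 + 28 + 12 = 248 non-magenta beads altogether.
After those, each further bead must be magenta, so 248 + 8 = 256 draws guarantee 8 magenta beads.

256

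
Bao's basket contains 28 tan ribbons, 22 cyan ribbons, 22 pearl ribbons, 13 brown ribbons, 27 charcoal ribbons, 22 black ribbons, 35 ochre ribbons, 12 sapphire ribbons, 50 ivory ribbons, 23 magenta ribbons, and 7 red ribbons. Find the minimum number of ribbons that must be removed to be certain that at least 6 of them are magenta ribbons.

244

In the worst case for collecting magenta ribbons, every non-magenta ribbon comes out first.
There are 28 + 22 + 22 + 13 + 27 + 22 + 35 + 12 + 50 + 7 = 238 non-magenta ribbons altogether.
After those, each further ribbon must be magenta, so 238 + 6 = 244 draws guarantee 6 magenta ribbons.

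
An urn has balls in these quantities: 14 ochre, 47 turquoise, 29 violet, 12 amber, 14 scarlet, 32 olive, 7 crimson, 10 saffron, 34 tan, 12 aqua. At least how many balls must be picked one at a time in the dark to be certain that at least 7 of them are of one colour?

61

Pigeonhole: the 10 colours are the holes; the balls drawn are the pigeons.
To avoid 7 of any one colour, the worst case takes at most 6 of each colour.
That gives 6 + 6 + 6 + 6 + 6 + 6 + 6 + 6 + 6 + 6 = 60 balls with no colour reaching 7.
The next ball forces some colour to 7, so 60 + 1 = 61.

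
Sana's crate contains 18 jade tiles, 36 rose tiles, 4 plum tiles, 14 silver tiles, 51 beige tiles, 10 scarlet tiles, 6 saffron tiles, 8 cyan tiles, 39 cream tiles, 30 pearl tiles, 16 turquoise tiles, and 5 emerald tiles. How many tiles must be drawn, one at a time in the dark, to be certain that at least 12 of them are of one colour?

111

Put each drawn tile into a box by colour. The largest draw with every box below 12 takes min(count, 11) from each colour; colours with fewer than 11 contribute all they have.
Σ min(cᵢ, 11) = 11 + 11 + 4 + 11 + 11 + 10 + 6 + 8 + 11 + 11 + 11 + 5 = 110.
Draw number 110 + 1 = 111 must push one box to 12.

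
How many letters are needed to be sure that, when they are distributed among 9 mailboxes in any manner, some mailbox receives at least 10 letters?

82

With 81 letters one could put exactly 9 in each of the 9 mailboxes, and no mailbox would reach 10.
Pigeonhole: one more letter must land in a mailbox that already has 9, giving it 10.
So 9 × 9 + 1 = 82 letters are required.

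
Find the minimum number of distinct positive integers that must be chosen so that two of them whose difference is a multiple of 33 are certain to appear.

34

Integers whose pairwise differences are multiples of 33 are exactly those sharing a remainder mod 33. The 33 residue classes mod 33 are the pigeonholes.
With 33 integers one could put 1 in each residue class and have no class reach 2.
The 34th integer pushes some class to 2, so 33·1 + 1 = 34.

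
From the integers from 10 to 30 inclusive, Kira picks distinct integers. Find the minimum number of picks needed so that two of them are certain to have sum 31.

A set avoiding the sum 31 can contain at most one of each pair {x, 31−x}, plus the 9 elements whose complement lies outside the range.
The integers 16, …, 30 (15 of them) are such a set: any two sum to at least 16+17 = 33 > 31.
By the pigeonhole principle, any 16th integer completes one of the 6 pairs, so 16 choices force a sum of 31.

16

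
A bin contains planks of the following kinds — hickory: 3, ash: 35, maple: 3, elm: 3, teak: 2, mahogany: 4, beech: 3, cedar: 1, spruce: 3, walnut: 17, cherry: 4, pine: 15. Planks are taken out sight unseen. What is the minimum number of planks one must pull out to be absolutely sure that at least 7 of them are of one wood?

The 12 woods are the holes; the planks drawn are the pigeons.
To avoid 7 of any one wood, the worst case takes at most 6 of each wood, or every plank of a wood that has fewer than 6.
That gives 3 + 6 + 3 + 3 + 2 + 4 + 3 + 1 + 3 + 6 + 4 + 6 = 44 planks with no wood reaching 7.
The next plank forces some wood to 7, so 44 + 1 = 45.

45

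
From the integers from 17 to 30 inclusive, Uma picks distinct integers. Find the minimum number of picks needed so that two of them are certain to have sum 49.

9

Group the elements by complementary pair {x, 49−x}: {19,30}, {20,29}, {21,28}, …, giving 6 two-element pairs and 2 integers whose partner 49−x falls outside [17,30].
Treating each of those 8 groups as a pigeonhole, one can pick one integer per group — 8 integers — with no two summing to 49.
The 9th integer lands in an occupied pair, forcing a sum of 49.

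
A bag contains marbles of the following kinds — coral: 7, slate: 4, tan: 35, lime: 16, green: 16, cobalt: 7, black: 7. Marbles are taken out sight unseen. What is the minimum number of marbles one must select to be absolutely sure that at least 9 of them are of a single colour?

An adversary could hand out at most 8 marbles per colour (4 colours run out sooner): 7 + 4 + 8 + 8 + 8 + 7 + 7 = 49 marbles and still no colour has 9.
One more marble lands in a colour already at 8, so 50 draws are enough and 49 are not.

50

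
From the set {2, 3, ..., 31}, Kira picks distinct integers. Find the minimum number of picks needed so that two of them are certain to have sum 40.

A set avoiding the sum 40 can contain at most one of each pair {x, 40−x}, plus the 8 elements whose complement lies outside the range or equal to its own complement.
The integers 2, …, 20 (19 of them) are such a set: any two sum to at least 2+3 = 5 and at most 19+20 = 39 < 40.
By the pigeonhole principle, any 20th integer completes one of the 11 pairs, so 20 choices force a sum of 40.

20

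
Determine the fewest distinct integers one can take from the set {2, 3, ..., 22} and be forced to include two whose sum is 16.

16

Two chosen integers sum to 16 exactly when both halves of some pair {x, 16−x} with 2 ≤ x ≤ 16−x ≤ 14 are chosen — 6 such pairs.
The remaining 9 elements (those with no distinct partner in range) can never complete a 16-sum, so the worst case takes all of them and one from each pair: 9 + 6 = 15.
By the pigeonhole principle, the 16th integer has to be the second member of some pair, so 15 + 1 = 16.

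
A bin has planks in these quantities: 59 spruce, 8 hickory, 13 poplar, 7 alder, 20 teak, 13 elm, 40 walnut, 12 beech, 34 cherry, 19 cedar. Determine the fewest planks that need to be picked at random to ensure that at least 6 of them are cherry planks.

In the worst case for collecting cherry planks, every non-cherry plank comes out first.
There are 59 + 8 + 13 + 7 + 20 + 13 + 40 + 12 + 19 = 191 non-cherry planks altogether.
After those, each further plank must be cherry, so 191 + 6 = 197 draws guarantee 6 cherry planks.

197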